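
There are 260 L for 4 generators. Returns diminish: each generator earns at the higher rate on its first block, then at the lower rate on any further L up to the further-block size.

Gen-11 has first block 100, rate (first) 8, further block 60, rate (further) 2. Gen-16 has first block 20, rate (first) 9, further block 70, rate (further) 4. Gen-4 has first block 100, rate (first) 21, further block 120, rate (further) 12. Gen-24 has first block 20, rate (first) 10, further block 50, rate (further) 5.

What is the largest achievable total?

3920

Order all 8 blocks by rate: Gen-4/T1 21 > Gen-4/T2 12 > Gen-24/T1 10 > Gen-16/T1 9 > Gen-11/T1 8 > Gen-24/T2 5 > Gen-16/T2 4 > Gen-11/T2 2.
Fill Gen-4 T1 block (100 at 21) → 160 left.
Gen-4/T2 (12): +120 → 40 left.
Gen-24 T1 at 10: fill all 20 → 20 left.
Gen-16/T1 (9): +20 → 0 left.
Total = 21×100 + 12×120 + 10×20 + 9×20 = 3920.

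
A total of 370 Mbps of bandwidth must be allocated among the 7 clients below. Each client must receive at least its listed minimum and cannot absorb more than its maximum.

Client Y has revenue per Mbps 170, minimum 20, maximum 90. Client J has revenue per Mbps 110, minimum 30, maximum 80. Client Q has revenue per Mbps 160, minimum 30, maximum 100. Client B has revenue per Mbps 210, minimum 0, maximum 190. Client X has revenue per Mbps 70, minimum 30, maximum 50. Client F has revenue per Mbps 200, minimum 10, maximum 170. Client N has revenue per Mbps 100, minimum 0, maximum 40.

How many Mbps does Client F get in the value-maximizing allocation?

Meeting every minimum uses 20+30+30+0+30+10+0 = 120 Mbps, leaving 250.
Order the clients by revenue per Mbps: Client B 210 > Client F 200 > Client Y 170 > Client Q 160 > Client J 110 > Client N 100 > Client X 70.
Client B: +190 to 190 (cap) → 60 left.
Client F: +60 (room for 160) → 70. Pool exhausted.

70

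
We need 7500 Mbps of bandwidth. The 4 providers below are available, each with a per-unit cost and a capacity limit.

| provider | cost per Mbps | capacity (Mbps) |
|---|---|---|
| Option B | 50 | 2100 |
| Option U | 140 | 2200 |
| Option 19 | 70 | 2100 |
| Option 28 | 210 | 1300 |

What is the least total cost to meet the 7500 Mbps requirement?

791000

Use providers in increasing cost order.
Take 2100 from Option B at 50 — need 5400 more.
Option 19 at 70: take all 2100 Mbps — 3300 still needed.
Take 2200 from Option U at 140 — need 1100 more.
Take 1100 from Option 28 at 210 to finish.
Cost = 2100×50 + 2100×70 + 2200×140 + 1100×210 = 791000.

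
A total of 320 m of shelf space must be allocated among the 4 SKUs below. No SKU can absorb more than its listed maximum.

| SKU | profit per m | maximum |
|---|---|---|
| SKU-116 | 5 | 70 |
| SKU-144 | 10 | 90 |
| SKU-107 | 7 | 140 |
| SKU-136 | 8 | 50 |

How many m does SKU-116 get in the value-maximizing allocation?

Highest profit per m first: SKU-144 10 > SKU-136 8 > SKU-107 7 > SKU-116 5.
Give SKU-144 90 to hit its cap of 90 → 230 left.
Give SKU-136 50 to hit its cap of 50 → 180 left.
SKU-107: +140 to 140 (cap) → 40 left.
SKU-116: +40 (room for 70) → 40. Pool exhausted.

40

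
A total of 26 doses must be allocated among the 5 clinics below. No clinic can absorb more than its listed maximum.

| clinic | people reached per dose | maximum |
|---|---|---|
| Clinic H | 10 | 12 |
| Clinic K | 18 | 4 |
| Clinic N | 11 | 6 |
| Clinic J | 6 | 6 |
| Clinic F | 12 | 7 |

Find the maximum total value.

312

Highest people reached per dose first: Clinic K 18 > Clinic F 12 > Clinic N 11 > Clinic H 10 > Clinic J 6.
Clinic K takes 4 to reach its cap of 4 ; 22 left.
Clinic F: +7 to 7 (cap) ; 15 left.
Clinic N: +6 to 6 (cap) ; 9 left.
Clinic H has room for 12 but only 9 remain, so it gets 9.
Total = 10×9 + 18×4 + 11×6 + 12×7 = 312.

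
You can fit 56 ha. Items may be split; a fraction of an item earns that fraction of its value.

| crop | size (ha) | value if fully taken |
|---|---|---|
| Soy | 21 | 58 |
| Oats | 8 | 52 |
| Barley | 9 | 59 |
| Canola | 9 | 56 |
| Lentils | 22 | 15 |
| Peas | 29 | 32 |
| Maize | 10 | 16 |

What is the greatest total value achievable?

239.4

Best value per unit of size first: Barley 59/9≈6.56, Oats 52/8≈6.5, Canola 56/9≈6.22, Soy 58/21≈2.76, Maize 16/10≈1.6, Peas 32/29≈1.1, Lentils 15/22≈0.682.
Barley: take in full, 9 ha for value 59 — 47 left.
Take all of Oats (8 ha, value 52) — 39 ha left.
Take all of Canola (9 ha, value 56) — 30 ha left.
All 21 ha of Soy fit (value 58) — 9 remain.
Fill the last 9 ha with part of Maize: 9/10 of it earns 14.4.
Total value = 239.4.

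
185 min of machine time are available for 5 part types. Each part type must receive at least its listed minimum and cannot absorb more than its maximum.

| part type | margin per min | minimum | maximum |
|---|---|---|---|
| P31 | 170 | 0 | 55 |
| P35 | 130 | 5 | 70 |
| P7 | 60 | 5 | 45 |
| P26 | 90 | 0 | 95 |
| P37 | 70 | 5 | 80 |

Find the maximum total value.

Meeting every minimum uses 0+5+5+0+5 = 15 min, leaving 170.
Highest margin per min first: P31 170 > P35 130 > P26 90 > P37 70 > P7 60.
Give P31 55 more to hit its cap of 55 — 115 left.
P35 takes 65 more to reach its cap of 70 — 50 left.
Only 50 left; P26 takes them to reach 50.
Total = 170×55 + 130×70 + 60×5 + 90×50 + 70×5 = 23600.

23600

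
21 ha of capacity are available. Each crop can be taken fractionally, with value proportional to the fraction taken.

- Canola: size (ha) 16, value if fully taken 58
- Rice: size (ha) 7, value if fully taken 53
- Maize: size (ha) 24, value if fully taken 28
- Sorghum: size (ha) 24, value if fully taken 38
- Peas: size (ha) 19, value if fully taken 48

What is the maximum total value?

Sort by value density: Rice 53/7≈7.57, Canola 58/16≈3.62, Peas 48/19≈2.53, Sorghum 38/24≈1.58, Maize 28/24≈1.17.
Rice: take in full, 7 ha for value 53 — 14 left.
Only 14 ha remain; take 14/16 of Canola for value 58×14/16 = 50.75.
Total value = 103.75.

103.75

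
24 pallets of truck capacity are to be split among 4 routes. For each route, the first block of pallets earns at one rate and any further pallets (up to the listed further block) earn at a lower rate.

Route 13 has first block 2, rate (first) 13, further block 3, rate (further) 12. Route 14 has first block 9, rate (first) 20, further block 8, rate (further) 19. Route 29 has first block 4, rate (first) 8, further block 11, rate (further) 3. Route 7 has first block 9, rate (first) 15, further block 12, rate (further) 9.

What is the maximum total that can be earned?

437

Order all 8 blocks by rate: Route 14/first 20 > Route 14/second 19 > Route 7/first 15 > Route 13/first 13 > Route 13/second 12 > Route 7/second 9 > Route 29/first 8 > Route 29/second 3.
Route 14 first at 20: fill all 9 ; 15 left.
Route 14 second at 19: fill all 8 ; 7 left.
Route 7 first at 15: only 7 left, fill 7.
Total = 20×9 + 19×8 + 15×7 = 437.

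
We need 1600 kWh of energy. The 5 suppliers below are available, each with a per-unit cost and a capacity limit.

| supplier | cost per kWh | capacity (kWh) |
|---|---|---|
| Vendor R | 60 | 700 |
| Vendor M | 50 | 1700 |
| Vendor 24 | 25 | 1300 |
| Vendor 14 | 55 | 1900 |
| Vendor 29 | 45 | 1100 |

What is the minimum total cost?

46000

Use suppliers in increasing cost order.
Take 1300 from Vendor 24 at 25 → need 300 more.
Vendor 29 at 45: take 300 of its 1100 → requirement met.
Vendor M, Vendor 14, Vendor R: unused.
Cost = 1300×25 + 300×45 = 46000.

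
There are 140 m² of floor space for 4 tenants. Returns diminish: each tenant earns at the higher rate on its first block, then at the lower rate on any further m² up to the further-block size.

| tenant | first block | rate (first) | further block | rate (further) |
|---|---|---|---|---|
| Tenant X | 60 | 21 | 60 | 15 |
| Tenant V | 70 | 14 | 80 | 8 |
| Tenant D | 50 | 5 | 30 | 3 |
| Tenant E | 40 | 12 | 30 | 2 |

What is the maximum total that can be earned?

2440

Treat each block as its own option and order by rate: Tenant X/tier1 21 > Tenant X/tier2 15 > Tenant V/tier1 14 > Tenant E/tier1 12 > Tenant V/tier2 8 > Tenant D/tier1 5 > Tenant D/tier2 3 > Tenant E/tier2 2.
Fill Tenant X tier1 block (60 at 21) ; 80 left.
Fill Tenant X tier2 block (60 at 15) ; 20 left.
20 remain; put them into Tenant V tier1 at 14.
Total = 21×60 + 15×60 + 14×20 = 2440.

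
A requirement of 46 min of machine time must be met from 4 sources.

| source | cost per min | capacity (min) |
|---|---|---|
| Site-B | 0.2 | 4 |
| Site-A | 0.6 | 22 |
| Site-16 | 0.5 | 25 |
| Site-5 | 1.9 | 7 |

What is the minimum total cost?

Cheapest first:
Site-B (0.2): use full 4 — 42 min to go.
Site-16 (0.5): use full 25 — 17 min to go.
Site-A at 0.6: take 17 of its 22 — requirement met.
Site-5: unused.
Cost = 4×0.2 + 25×0.5 + 17×0.6 = 23.5.

23.5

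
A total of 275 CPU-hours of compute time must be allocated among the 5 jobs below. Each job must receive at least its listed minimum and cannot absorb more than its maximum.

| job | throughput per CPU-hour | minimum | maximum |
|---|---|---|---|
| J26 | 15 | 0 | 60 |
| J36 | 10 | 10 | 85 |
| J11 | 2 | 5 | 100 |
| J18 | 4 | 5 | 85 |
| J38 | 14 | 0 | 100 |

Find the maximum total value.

Meeting every minimum uses 0+10+5+5+0 = 20 CPU-hours, leaving 255.
Highest throughput per CPU-hour first: J26 15 > J38 14 > J36 10 > J18 4 > J11 2.
J26: +60 to 60 (cap) → 195 left.
J38: +100 to 100 (cap) → 95 left.
Give J36 75 more to hit its cap of 85 → 20 left.
J18 has room for 80 more but only 20 remain, so it gets 25.
Total = 15×60 + 10×85 + 2×5 + 4×25 + 14×100 = 3260.

3260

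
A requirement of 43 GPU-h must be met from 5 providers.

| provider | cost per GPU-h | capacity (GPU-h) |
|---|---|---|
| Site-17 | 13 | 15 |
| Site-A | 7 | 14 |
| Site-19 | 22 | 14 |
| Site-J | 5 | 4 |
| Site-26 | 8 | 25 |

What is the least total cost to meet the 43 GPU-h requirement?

Cheapest first:
Take 4 from Site-J at 5 → need 39 more.
Take 14 from Site-A at 7 → need 25 more.
Site-26 (8): use full 25 → 0 GPU-h to go.
Site-17, Site-19: unused.
Cost = 4×5 + 14×7 + 25×8 = 318.

318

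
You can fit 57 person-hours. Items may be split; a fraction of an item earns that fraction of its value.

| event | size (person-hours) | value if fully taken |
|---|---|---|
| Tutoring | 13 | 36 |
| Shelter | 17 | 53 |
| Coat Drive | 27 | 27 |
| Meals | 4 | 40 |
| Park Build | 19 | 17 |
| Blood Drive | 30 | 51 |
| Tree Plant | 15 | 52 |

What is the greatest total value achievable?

Sort by value density: Meals 40/4≈10, Tree Plant 52/15≈3.47, Shelter 53/17≈3.12, Tutoring 36/13≈2.77, Blood Drive 51/30≈1.7, Coat Drive 27/27≈1, Park Build 17/19≈0.895.
Take all of Meals (4 person-hours, value 40) ; 53 person-hours left.
Tree Plant: take in full, 15 person-hours for value 52 ; 38 left.
Take all of Shelter (17 person-hours, value 53) ; 21 person-hours left.
Take all of Tutoring (13 person-hours, value 36) ; 8 person-hours left.
Fill the last 8 person-hours with part of Blood Drive: 8/30 of it earns 13.6.
Total value = 194.6.

194.6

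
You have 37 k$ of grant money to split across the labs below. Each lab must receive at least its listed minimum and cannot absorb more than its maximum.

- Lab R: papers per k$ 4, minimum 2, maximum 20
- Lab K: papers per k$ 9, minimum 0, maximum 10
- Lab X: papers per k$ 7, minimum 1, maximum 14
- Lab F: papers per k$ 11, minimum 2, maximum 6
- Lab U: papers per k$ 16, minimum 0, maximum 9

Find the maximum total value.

378

Meeting every minimum uses 2+0+1+2+0 = 5 k$, leaving 32.
Order the labs by papers per k$: Lab U 16 > Lab F 11 > Lab K 9 > Lab X 7 > Lab R 4.
Lab U: +9 to 9 (cap) — 23 left.
Lab F takes 4 more to reach its cap of 6 — 19 left.
Lab K takes 10 more to reach its cap of 10 — 9 left.
Only 9 left; Lab X takes them to reach 10.
Total = 4×2 + 9×10 + 7×10 + 11×6 + 16×9 = 378.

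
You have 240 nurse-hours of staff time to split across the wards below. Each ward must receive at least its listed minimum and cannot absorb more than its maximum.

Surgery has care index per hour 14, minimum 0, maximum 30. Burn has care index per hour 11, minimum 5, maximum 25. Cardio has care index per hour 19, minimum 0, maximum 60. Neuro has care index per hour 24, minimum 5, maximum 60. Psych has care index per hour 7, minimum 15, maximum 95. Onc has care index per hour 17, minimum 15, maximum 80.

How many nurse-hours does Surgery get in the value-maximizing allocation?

Meeting every minimum uses 0+5+0+5+15+15 = 40 nurse-hours, leaving 200.
Highest care index per hour first: Neuro 24 > Cardio 19 > Onc 17 > Surgery 14 > Burn 11 > Psych 7.
Neuro: +55 to 60 (cap) → 145 left.
Give Cardio 60 more to hit its cap of 60 → 85 left.
Give Onc 65 more to hit its cap of 80 → 20 left.
Surgery has room for 30 more but only 20 remain, so it gets 20.

20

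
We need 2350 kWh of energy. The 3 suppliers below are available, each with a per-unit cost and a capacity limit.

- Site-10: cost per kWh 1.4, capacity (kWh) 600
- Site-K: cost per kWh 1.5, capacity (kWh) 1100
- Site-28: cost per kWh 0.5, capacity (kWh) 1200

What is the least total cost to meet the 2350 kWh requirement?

Cheapest first:
Site-28 (0.5): use full 1200 ; 1150 kWh to go.
Take 600 from Site-10 at 1.4 ; need 550 more.
Site-K at 1.5: take 550 of its 1100 ; requirement met.
Cost = 1200×0.5 + 600×1.4 + 550×1.5 = 2265.

2265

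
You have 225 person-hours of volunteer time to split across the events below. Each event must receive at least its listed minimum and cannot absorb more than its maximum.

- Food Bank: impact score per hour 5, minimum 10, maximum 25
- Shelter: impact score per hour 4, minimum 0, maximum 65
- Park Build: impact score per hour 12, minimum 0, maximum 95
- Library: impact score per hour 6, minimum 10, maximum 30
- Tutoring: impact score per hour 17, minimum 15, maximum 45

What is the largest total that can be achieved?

2330

Meeting every minimum uses 10+0+0+10+15 = 35 person-hours, leaving 190.
Order the events by impact score per hour: Tutoring 17 > Park Build 12 > Library 6 > Food Bank 5 > Shelter 4.
Tutoring takes 30 more to reach its cap of 45 ; 160 left.
Park Build: +95 to 95 (cap) ; 65 left.
Library: +20 to 30 (cap) ; 45 left.
Food Bank: +15 to 25 (cap) ; 30 left.
Shelter: +30 (room for 65) → 30. Pool exhausted.
Total = 5×25 + 4×30 + 12×95 + 6×30 + 17×45 = 2330.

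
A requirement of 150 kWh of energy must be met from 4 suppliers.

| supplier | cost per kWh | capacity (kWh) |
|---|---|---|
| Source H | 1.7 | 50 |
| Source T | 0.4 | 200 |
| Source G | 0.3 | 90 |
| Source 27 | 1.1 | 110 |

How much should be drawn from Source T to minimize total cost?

60

Cheapest first:
Source G at 0.3: take all 90 kWh ; 60 still needed.
Source T (0.4): take the remaining 60 ; done.
Source 27, Source H: unused.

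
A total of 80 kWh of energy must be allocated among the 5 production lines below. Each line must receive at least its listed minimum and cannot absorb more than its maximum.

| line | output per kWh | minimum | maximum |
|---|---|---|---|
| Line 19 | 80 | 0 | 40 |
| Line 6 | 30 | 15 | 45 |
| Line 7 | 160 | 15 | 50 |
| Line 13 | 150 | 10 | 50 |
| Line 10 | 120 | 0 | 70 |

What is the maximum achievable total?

Meeting every minimum uses 0+15+15+10+0 = 40 kWh, leaving 40.
Rank by output per kWh: Line 7 160 > Line 13 150 > Line 10 120 > Line 19 80 > Line 6 30.
Line 7: +35 to 50 (cap) — 5 left.
Line 13 has room for 40 more but only 5 remain, so it gets 15.
Total = 30×15 + 160×50 + 150×15 = 10700.

10700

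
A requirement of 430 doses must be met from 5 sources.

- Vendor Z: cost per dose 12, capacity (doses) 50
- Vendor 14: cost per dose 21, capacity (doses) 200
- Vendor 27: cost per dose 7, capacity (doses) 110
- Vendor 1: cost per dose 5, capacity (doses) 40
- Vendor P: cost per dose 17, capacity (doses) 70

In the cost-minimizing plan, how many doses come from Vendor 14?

Fill from the cheapest source first.
Vendor 1 (5): use full 40 ; 390 doses to go.
Vendor 27 (7): use full 110 ; 280 doses to go.
Vendor Z (12): use full 50 ; 230 doses to go.
Vendor P at 17: take all 70 doses ; 160 still needed.
Take 160 from Vendor 14 at 21 to finish.

160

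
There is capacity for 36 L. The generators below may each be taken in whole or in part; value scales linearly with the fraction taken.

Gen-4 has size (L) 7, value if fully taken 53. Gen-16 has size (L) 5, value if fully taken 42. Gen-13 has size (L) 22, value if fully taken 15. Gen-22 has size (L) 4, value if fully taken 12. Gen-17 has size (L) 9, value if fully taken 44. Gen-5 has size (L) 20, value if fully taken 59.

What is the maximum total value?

183.45

Rank by value-to-size ratio: Gen-16 42/5≈8.4, Gen-4 53/7≈7.57, Gen-17 44/9≈4.89, Gen-22 12/4≈3, Gen-5 59/20≈2.95, Gen-13 15/22≈0.682.
All 5 L of Gen-16 fit (value 42) → 31 remain.
All 7 L of Gen-4 fit (value 53) → 24 remain.
All 9 L of Gen-17 fit (value 44) → 15 remain.
All 4 L of Gen-22 fit (value 12) → 11 remain.
Fill the last 11 L with part of Gen-5: 11/20 of it earns 32.45.
Total value = 183.45.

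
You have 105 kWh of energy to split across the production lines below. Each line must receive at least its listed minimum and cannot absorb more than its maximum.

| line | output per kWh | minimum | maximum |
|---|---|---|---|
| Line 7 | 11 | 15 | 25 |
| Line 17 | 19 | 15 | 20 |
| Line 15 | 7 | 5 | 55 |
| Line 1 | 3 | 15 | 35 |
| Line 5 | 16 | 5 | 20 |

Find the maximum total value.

Meeting every minimum uses 15+15+5+15+5 = 55 kWh, leaving 50.
Order the production lines by output per kWh: Line 17 19 > Line 5 16 > Line 7 11 > Line 15 7 > Line 1 3.
Line 17: +5 to 20 (cap) ; 45 left.
Line 5 takes 15 more to reach its cap of 20 ; 30 left.
Give Line 7 10 more to hit its cap of 25 ; 20 left.
Line 15 has room for 50 more but only 20 remain, so it gets 25.
Total = 11×25 + 19×20 + 7×25 + 3×15 + 16×20 = 1195.

1195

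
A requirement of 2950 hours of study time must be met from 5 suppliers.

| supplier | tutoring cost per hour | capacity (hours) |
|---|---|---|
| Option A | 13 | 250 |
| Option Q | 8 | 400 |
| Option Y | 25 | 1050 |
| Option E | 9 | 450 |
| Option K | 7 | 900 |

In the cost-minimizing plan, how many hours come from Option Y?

950

Cheapest first:
Take 900 from Option K at 7 — need 2050 more.
Option Q (8): use full 400 — 1650 hours to go.
Option E at 9: take all 450 hours — 1200 still needed.
Option A at 13: take all 250 hours — 950 still needed.
Option Y at 25: take 950 of its 1050 — requirement met.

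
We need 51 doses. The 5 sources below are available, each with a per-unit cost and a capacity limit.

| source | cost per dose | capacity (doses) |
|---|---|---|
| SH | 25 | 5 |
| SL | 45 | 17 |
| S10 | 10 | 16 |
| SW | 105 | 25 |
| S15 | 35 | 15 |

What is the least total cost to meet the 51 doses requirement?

Cheapest first:
Take 16 from S10 at 10 → need 35 more.
Take 5 from SH at 25 → need 30 more.
S15 (35): use full 15 → 15 doses to go.
SL (45): take the remaining 15 → done.
SW: unused.
Cost = 16×10 + 5×25 + 15×35 + 15×45 = 1485.

1485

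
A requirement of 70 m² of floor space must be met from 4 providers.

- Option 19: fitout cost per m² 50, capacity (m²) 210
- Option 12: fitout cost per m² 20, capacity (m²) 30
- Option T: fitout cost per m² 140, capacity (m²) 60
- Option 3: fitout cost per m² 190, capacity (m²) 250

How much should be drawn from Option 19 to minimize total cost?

40

Use providers in increasing cost order.
Option 12 (20): use full 30 → 40 m² to go.
Option 19 (50): take the remaining 40 → done.
Option T, Option 3: unused.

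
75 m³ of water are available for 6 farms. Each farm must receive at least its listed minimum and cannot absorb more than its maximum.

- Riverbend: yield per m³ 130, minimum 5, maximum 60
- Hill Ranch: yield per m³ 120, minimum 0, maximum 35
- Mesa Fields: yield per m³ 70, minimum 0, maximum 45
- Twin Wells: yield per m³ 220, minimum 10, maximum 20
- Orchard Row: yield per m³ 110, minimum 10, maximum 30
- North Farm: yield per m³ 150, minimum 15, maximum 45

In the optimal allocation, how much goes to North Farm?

Meeting every minimum uses 5+0+0+10+10+15 = 40 m³, leaving 35.
Order the farms by yield per m³: Twin Wells 220 > North Farm 150 > Riverbend 130 > Hill Ranch 120 > Orchard Row 110 > Mesa Fields 70.
Twin Wells: +10 to 20 (cap) — 25 left.
Only 25 left; North Farm takes them to reach 40.

40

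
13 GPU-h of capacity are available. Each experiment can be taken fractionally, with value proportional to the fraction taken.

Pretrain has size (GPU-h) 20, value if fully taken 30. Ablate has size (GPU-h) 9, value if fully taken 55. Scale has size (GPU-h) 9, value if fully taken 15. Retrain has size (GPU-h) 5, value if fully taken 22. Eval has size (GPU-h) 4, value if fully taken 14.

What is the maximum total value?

Best value per unit of size first: Ablate 55/9≈6.11, Retrain 22/5≈4.4, Eval 14/4≈3.5, Scale 15/9≈1.67, Pretrain 30/20≈1.5.
All 9 GPU-h of Ablate fit (value 55) ; 4 remain.
Fill the last 4 GPU-h with part of Retrain: 4/5 of it earns 17.6.
Total value = 72.6.

72.6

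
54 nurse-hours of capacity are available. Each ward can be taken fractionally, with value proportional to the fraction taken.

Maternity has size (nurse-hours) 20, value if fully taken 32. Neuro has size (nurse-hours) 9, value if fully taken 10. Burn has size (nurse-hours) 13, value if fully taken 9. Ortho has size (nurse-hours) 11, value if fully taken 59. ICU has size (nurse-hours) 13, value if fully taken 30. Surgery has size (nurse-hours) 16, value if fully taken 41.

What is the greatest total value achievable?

Rank by value-to-size ratio: Ortho 59/11≈5.36, Surgery 41/16≈2.56, ICU 30/13≈2.31, Maternity 32/20≈1.6, Neuro 10/9≈1.11, Burn 9/13≈0.692.
Ortho: take in full, 11 nurse-hours for value 59 ; 43 left.
Surgery: take in full, 16 nurse-hours for value 41 ; 27 left.
All 13 nurse-hours of ICU fit (value 30) ; 14 remain.
14 nurse-hours left: a 14/20 share of Maternity gives 32×14/20 = 22.4.
Total value = 152.4.

152.4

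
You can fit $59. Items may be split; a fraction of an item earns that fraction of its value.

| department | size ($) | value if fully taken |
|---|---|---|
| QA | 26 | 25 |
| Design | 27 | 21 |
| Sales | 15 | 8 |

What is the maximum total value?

Rank by value-to-size ratio: QA 25/26≈0.962, Design 21/27≈0.778, Sales 8/15≈0.533.
Take all of QA (26 $, value 25) → 33 $ left.
All 27 $ of Design fit (value 21) → 6 remain.
Fill the last 6 $ with part of Sales: 6/15 of it earns 3.2.
Total value = 49.2.

49.2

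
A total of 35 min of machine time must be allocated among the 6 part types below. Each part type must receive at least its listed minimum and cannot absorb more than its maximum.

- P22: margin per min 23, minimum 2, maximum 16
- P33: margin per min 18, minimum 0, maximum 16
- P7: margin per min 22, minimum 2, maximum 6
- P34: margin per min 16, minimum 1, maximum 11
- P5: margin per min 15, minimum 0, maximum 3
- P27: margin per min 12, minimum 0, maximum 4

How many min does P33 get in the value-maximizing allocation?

12

Meeting every minimum uses 2+0+2+1+0+0 = 5 min, leaving 30.
Order the part types by margin per min: P22 23 > P7 22 > P33 18 > P34 16 > P5 15 > P27 12.
P22 takes 14 more to reach its cap of 16 — 16 left.
P7: +4 to 6 (cap) — 12 left.
P33: +12 (room for 16) → 12. Pool exhausted.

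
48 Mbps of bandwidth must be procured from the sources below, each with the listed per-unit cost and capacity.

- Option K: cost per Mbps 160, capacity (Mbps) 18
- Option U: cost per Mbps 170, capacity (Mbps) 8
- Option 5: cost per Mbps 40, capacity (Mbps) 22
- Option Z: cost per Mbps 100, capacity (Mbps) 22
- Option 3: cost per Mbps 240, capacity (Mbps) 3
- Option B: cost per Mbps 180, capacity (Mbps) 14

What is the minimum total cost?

Fill from the cheapest source first.
Option 5 at 40: take all 22 Mbps ; 26 still needed.
Option Z (100): use full 22 ; 4 Mbps to go.
Option K at 160: take 4 of its 18 ; requirement met.
Option U, Option B, Option 3: unused.
Cost = 22×40 + 22×100 + 4×160 = 3720.

3720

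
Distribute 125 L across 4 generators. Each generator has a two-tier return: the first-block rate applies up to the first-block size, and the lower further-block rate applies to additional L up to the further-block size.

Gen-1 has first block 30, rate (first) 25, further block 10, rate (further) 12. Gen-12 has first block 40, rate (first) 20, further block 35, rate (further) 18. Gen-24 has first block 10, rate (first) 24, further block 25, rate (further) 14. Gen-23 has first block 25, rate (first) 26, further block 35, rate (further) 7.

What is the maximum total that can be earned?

2800

Treat each block as its own option and order by rate: Gen-23/tier1 26 > Gen-1/tier1 25 > Gen-24/tier1 24 > Gen-12/tier1 20 > Gen-12/tier2 18 > Gen-24/tier2 14 > Gen-1/tier2 12 > Gen-23/tier2 7.
Gen-23/tier1 (26): +25 — 100 left.
Fill Gen-1 tier1 block (30 at 25) — 70 left.
Gen-24/tier1 (24): +10 — 60 left.
Fill Gen-12 tier1 block (40 at 20) — 20 left.
Gen-12/tier2: +20 of 35 at 18; pool empty.
Total = 26×25 + 25×30 + 24×10 + 20×40 + 18×20 = 2800.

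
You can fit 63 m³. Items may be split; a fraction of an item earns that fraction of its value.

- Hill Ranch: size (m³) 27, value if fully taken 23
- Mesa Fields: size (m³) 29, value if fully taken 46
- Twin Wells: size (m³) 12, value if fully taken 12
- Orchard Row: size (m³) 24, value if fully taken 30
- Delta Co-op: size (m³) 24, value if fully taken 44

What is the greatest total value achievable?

102.5

Best value per unit of size first: Delta Co-op 44/24≈1.83, Mesa Fields 46/29≈1.59, Orchard Row 30/24≈1.25, Twin Wells 12/12≈1, Hill Ranch 23/27≈0.852.
All 24 m³ of Delta Co-op fit (value 44) → 39 remain.
Mesa Fields: take in full, 29 m³ for value 46 → 10 left.
10 m³ left: a 10/24 share of Orchard Row gives 30×10/24 = 12.5.
Total value = 102.5.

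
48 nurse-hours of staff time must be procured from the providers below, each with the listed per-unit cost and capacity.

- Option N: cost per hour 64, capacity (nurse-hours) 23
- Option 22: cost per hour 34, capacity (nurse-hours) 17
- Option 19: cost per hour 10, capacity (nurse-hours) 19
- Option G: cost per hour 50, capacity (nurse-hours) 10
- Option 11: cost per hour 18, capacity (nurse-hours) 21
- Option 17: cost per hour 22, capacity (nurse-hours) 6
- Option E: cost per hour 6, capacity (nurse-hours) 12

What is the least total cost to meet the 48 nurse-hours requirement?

568

Fill from the cheapest provider first.
Option E (6): use full 12 → 36 nurse-hours to go.
Option 19 (10): use full 19 → 17 nurse-hours to go.
Option 11 at 18: take 17 of its 21 → requirement met.
Option 17, Option 22, Option G, Option N: unused.
Cost = 12×6 + 19×10 + 17×18 = 568.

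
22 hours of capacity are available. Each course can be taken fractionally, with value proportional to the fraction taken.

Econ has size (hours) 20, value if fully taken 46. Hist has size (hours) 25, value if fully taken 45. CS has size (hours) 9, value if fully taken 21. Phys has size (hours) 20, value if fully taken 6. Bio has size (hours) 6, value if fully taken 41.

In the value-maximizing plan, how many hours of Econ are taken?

7

Sort by value density: Bio 41/6≈6.83, CS 21/9≈2.33, Econ 46/20≈2.3, Hist 45/25≈1.8, Phys 6/20≈0.3.
All 6 hours of Bio fit (value 41) ; 16 remain.
All 9 hours of CS fit (value 21) ; 7 remain.
Only 7 hours remain; take 7/20 of Econ for value 46×7/20 = 16.1.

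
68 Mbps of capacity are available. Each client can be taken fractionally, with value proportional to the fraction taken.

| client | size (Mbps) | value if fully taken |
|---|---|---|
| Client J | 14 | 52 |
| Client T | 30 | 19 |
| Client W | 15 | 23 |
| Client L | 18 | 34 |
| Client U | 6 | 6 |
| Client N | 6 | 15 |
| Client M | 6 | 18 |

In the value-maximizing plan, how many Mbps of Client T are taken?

3

Rank by value-to-size ratio: Client J 52/14≈3.71, Client M 18/6≈3, Client N 15/6≈2.5, Client L 34/18≈1.89, Client W 23/15≈1.53, Client U 6/6≈1, Client T 19/30≈0.633.
Client J: take in full, 14 Mbps for value 52 — 54 left.
All 6 Mbps of Client M fit (value 18) — 48 remain.
Client N: take in full, 6 Mbps for value 15 — 42 left.
Take all of Client L (18 Mbps, value 34) — 24 Mbps left.
All 15 Mbps of Client W fit (value 23) — 9 remain.
Take all of Client U (6 Mbps, value 6) — 3 Mbps left.
Fill the last 3 Mbps with part of Client T: 3/30 of it earns 1.9.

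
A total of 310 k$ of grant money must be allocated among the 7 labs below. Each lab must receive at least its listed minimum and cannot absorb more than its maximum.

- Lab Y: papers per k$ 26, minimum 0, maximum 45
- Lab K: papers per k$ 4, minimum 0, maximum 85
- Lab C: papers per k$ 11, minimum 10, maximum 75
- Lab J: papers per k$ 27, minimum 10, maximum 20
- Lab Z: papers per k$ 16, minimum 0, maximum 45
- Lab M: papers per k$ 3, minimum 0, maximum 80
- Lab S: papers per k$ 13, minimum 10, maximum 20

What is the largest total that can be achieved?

Meeting every minimum uses 0+0+10+10+0+0+10 = 30 k$, leaving 280.
Order the labs by papers per k$: Lab J 27 > Lab Y 26 > Lab Z 16 > Lab S 13 > Lab C 11 > Lab K 4 > Lab M 3.
Lab J takes 10 more to reach its cap of 20 ; 270 left.
Lab Y takes 45 more to reach its cap of 45 ; 225 left.
Lab Z takes 45 more to reach its cap of 45 ; 180 left.
Lab S: +10 to 20 (cap) ; 170 left.
Lab C: +65 to 75 (cap) ; 105 left.
Lab K: +85 to 85 (cap) ; 20 left.
Only 20 left; Lab M takes them to reach 20.
Total = 26×45 + 4×85 + 11×75 + 27×20 + 16×45 + 3×20 + 13×20 = 3915.

3915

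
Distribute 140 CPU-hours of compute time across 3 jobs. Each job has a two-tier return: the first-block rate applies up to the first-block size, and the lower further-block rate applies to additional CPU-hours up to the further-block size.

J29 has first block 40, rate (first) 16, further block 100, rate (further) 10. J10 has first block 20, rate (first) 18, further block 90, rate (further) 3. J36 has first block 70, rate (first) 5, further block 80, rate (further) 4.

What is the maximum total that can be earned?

Order all 6 blocks by rate: J10/T1 18 > J29/T1 16 > J29/T2 10 > J36/T1 5 > J36/T2 4 > J10/T2 3.
J10/T1 (18): +20 — 120 left.
J29 T1 at 16: fill all 40 — 80 left.
J29 T2 at 10: only 80 left, fill 80.
Total = 18×20 + 16×40 + 10×80 = 1800.

1800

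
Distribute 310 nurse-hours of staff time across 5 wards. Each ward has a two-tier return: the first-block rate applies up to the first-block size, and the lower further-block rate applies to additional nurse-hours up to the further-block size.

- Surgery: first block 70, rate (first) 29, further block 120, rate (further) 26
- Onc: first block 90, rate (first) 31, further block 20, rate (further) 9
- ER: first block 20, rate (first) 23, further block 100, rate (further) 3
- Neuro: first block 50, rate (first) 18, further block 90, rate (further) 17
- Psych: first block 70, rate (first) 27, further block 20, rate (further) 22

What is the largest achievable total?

Order all 10 blocks by rate: Onc/T1 31 > Surgery/T1 29 > Psych/T1 27 > Surgery/T2 26 > ER/T1 23 > Psych/T2 22 > Neuro/T1 18 > Neuro/T2 17 > Onc/T2 9 > ER/T2 3.
Onc/T1 (31): +90 ; 220 left.
Fill Surgery T1 block (70 at 29) ; 150 left.
Fill Psych T1 block (70 at 27) ; 80 left.
Surgery/T2: +80 of 120 at 26; pool empty.
Total = 31×90 + 29×70 + 27×70 + 26×80 = 8790.

8790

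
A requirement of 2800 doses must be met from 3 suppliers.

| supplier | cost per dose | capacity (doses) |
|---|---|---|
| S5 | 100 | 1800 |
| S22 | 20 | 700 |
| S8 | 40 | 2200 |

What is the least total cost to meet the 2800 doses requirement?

Fill from the cheapest supplier first.
S22 at 20: take all 700 doses — 2100 still needed.
S8 at 40: take 2100 of its 2200 — requirement met.
S5: unused.
Cost = 700×20 + 2100×40 = 98000.

98000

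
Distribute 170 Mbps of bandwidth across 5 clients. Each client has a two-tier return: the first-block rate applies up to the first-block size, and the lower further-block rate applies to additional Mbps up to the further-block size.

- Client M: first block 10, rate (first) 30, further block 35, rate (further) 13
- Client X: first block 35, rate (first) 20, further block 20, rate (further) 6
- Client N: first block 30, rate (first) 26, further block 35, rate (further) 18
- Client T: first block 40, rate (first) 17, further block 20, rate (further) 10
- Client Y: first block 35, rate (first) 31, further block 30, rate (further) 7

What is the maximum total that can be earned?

Order all 10 blocks by rate: Client Y/T1 31 > Client M/T1 30 > Client N/T1 26 > Client X/T1 20 > Client N/T2 18 > Client T/T1 17 > Client M/T2 13 > Client T/T2 10 > Client Y/T2 7 > Client X/T2 6.
Client Y/T1 (31): +35 — 135 left.
Client M/T1 (30): +10 — 125 left.
Fill Client N T1 block (30 at 26) — 95 left.
Client X/T1 (20): +35 — 60 left.
Client N T2 at 18: fill all 35 — 25 left.
25 remain; put them into Client T T1 at 17.
Total = 31×35 + 30×10 + 26×30 + 20×35 + 18×35 + 17×25 = 3920.

3920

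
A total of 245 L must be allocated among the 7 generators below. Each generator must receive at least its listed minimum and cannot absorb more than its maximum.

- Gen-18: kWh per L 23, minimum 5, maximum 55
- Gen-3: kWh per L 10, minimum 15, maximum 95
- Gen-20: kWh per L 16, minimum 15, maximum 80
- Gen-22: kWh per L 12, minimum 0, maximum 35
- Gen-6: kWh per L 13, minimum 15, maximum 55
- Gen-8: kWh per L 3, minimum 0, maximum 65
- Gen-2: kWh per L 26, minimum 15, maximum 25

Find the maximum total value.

4240

Meeting every minimum uses 5+15+15+0+15+0+15 = 65 L, leaving 180.
Highest kWh per L first: Gen-2 26 > Gen-18 23 > Gen-20 16 > Gen-6 13 > Gen-22 12 > Gen-3 10 > Gen-8 3.
Gen-2 takes 10 more to reach its cap of 25 → 170 left.
Gen-18 takes 50 more to reach its cap of 55 → 120 left.
Gen-20 takes 65 more to reach its cap of 80 → 55 left.
Gen-6: +40 to 55 (cap) → 15 left.
Gen-22: +15 (room for 35) → 15. Pool exhausted.
Total = 23×55 + 10×15 + 16×80 + 12×15 + 13×55 + 26×25 = 4240.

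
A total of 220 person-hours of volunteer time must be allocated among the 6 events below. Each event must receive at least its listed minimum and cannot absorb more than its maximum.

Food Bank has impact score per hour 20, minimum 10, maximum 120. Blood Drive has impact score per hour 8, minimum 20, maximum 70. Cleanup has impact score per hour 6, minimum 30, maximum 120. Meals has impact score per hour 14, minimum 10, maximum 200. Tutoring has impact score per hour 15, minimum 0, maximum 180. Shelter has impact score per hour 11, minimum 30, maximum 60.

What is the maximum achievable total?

Meeting every minimum uses 10+20+30+10+0+30 = 100 person-hours, leaving 120.
Order the events by impact score per hour: Food Bank 20 > Tutoring 15 > Meals 14 > Shelter 11 > Blood Drive 8 > Cleanup 6.
Food Bank takes 110 more to reach its cap of 120 → 10 left.
Only 10 left; Tutoring takes them to reach 10.
Total = 20×120 + 8×20 + 6×30 + 14×10 + 15×10 + 11×30 = 3360.

3360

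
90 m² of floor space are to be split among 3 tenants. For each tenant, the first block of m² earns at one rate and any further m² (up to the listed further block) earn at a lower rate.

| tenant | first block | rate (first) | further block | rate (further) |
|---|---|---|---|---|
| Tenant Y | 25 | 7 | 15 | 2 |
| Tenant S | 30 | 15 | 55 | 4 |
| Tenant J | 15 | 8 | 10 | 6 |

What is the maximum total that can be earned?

Treat each block as its own option and order by rate: Tenant S/T1 15 > Tenant J/T1 8 > Tenant Y/T1 7 > Tenant J/T2 6 > Tenant S/T2 4 > Tenant Y/T2 2.
Tenant S T1 at 15: fill all 30 → 60 left.
Fill Tenant J T1 block (15 at 8) → 45 left.
Tenant Y T1 at 7: fill all 25 → 20 left.
Fill Tenant J T2 block (10 at 6) → 10 left.
Tenant S/T2: +10 of 55 at 4; pool empty.
Total = 15×30 + 8×15 + 7×25 + 6×10 + 4×10 = 845.

845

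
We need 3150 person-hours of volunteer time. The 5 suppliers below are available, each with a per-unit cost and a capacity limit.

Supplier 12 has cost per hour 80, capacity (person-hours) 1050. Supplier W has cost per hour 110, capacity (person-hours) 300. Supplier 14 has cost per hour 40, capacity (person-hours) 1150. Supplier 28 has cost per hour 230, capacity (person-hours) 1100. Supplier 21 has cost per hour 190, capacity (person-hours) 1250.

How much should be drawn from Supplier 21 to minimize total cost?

650

Use suppliers in increasing cost order.
Take 1150 from Supplier 14 at 40 ; need 2000 more.
Supplier 12 (80): use full 1050 ; 950 person-hours to go.
Supplier W at 110: take all 300 person-hours ; 650 still needed.
Supplier 21 (190): take the remaining 650 ; done.
Supplier 28: unused.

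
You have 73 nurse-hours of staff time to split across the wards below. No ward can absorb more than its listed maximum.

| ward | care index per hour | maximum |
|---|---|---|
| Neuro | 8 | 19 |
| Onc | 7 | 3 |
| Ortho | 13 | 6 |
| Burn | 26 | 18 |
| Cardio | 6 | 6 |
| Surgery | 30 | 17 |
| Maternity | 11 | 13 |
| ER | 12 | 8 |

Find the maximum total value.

1383

Rank by care index per hour: Surgery 30 > Burn 26 > Ortho 13 > ER 12 > Maternity 11 > Neuro 8 > Onc 7 > Cardio 6.
Surgery takes 17 to reach its cap of 17 — 56 left.
Burn takes 18 to reach its cap of 18 — 38 left.
Ortho takes 6 to reach its cap of 6 — 32 left.
ER: +8 to 8 (cap) — 24 left.
Maternity takes 13 to reach its cap of 13 — 11 left.
Neuro: +11 (room for 19) → 11. Pool exhausted.
Total = 8×11 + 13×6 + 26×18 + 30×17 + 11×13 + 12×8 = 1383.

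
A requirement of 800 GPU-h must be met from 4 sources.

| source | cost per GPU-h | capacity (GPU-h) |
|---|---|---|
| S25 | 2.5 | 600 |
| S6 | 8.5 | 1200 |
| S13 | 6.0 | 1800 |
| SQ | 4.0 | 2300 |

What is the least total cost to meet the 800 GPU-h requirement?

2300

Cheapest first:
S25 (2.5): use full 600 → 200 GPU-h to go.
SQ (4.0): take the remaining 200 → done.
S13, S6: unused.
Cost = 600×2.5 + 200×4.0 = 2300.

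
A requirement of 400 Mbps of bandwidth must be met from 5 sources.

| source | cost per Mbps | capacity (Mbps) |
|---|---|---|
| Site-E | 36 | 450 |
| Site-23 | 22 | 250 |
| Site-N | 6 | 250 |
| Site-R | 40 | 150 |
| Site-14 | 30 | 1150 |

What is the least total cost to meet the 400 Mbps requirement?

4800

Use sources in increasing cost order.
Site-N (6): use full 250 → 150 Mbps to go.
Take 150 from Site-23 at 22 to finish.
Site-14, Site-E, Site-R: unused.
Cost = 250×6 + 150×22 = 4800.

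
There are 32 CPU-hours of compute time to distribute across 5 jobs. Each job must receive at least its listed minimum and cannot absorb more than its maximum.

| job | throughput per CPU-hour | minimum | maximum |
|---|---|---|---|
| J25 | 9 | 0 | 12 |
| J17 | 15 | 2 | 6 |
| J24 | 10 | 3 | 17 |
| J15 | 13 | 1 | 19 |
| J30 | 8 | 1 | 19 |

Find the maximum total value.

405

Meeting every minimum uses 0+2+3+1+1 = 7 CPU-hours, leaving 25.
Order the jobs by throughput per CPU-hour: J17 15 > J15 13 > J24 10 > J25 9 > J30 8.
J17: +4 to 6 (cap) → 21 left.
J15: +18 to 19 (cap) → 3 left.
J24 has room for 14 more but only 3 remain, so it gets 6.
Total = 15×6 + 10×6 + 13×19 + 8×1 = 405.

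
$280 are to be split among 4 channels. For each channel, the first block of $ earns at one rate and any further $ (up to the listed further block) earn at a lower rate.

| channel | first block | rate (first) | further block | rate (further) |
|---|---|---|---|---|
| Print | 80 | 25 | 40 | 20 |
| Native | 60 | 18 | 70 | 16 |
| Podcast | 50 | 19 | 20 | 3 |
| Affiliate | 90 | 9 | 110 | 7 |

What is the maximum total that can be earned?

Treat each block as its own option and order by rate: Print/T1 25 > Print/T2 20 > Podcast/T1 19 > Native/T1 18 > Native/T2 16 > Affiliate/T1 9 > Affiliate/T2 7 > Podcast/T2 3.
Print/T1 (25): +80 — 200 left.
Fill Print T2 block (40 at 20) — 160 left.
Podcast T1 at 19: fill all 50 — 110 left.
Native/T1 (18): +60 — 50 left.
50 remain; put them into Native T2 at 16.
Total = 25×80 + 20×40 + 19×50 + 18×60 + 16×50 = 5630.

5630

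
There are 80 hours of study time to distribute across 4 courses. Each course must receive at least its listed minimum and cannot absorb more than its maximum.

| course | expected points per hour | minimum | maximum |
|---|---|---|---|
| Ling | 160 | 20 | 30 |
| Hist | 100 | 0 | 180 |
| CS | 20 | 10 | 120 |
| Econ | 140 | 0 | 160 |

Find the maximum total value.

10600

Meeting every minimum uses 20+0+10+0 = 30 hours, leaving 50.
Highest expected points per hour first: Ling 160 > Econ 140 > Hist 100 > CS 20.
Ling takes 10 more to reach its cap of 30 ; 40 left.
Only 40 left; Econ takes them to reach 40.
Total = 160×30 + 20×10 + 140×40 = 10600.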